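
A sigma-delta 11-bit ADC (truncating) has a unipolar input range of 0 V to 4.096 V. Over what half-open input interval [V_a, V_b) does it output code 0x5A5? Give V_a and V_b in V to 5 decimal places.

[2.89000 V, 2.89200 V)

LSB = 4.096/2^11 = 2.000 mV.
Code 0x5A5 = 1445 decimal.
V_a = V_low + 1445·LSB = 2.89 V; V_b = V_low + 1446·LSB = 2.892 V.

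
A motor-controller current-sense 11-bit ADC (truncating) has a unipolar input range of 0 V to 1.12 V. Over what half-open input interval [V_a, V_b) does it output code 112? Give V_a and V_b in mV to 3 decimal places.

LSB = 1.12/2^11 = 0.547 mV.
V_a = V_low + 112·LSB = 0.06125 V; V_b = V_low + 113·LSB = 0.0617969 V.

[61.250 mV, 61.797 mV)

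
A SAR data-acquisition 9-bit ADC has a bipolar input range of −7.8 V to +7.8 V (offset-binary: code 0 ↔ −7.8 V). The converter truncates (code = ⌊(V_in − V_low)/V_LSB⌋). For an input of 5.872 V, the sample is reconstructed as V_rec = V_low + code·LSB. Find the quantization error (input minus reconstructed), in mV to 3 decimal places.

22.000 mV

One LSB is 15.6 V / 512 = 30.469 mV.
Scaled input = 448.7221 LSBs, so code = 448.
Code 448 maps back to (−7.8) + 448×0.0304687 V = 5.85 V.
Difference: 0.022 V → 22.000 mV.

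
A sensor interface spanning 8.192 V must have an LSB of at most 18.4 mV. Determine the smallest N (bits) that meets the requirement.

9 bits

Number of steps required ≥ 8.192 V / 18.4 mV = 445.22.
Need 2^N ≥ 445.22; 2^8 = 256, 2^9 = 512.
Minimum N = 9.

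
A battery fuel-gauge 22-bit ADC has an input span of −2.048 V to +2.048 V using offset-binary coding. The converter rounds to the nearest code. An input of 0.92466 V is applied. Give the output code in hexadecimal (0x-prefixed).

LSB = 4.096 V / 4194304 = 0.98 µV.
Input sits at 3044003.840 steps above V_low.
So the output code is 3044004.
In hexadecimal (0x-prefixed): 0x2E72A4.

code 0x2E72A4 (decimal 3044004)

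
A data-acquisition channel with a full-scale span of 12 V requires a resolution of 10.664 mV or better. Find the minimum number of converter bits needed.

Number of steps required ≥ 12 V / 10.664 mV = 1125.28.
Need 2^N ≥ 1125.28; 2^10 = 1024, 2^11 = 2048.
Minimum N = 11.

11 bits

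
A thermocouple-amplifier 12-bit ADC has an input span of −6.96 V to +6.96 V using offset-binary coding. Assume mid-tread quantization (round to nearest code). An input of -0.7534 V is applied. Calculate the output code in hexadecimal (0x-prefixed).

With 4096 levels over 13.92 V, one step is 3.398 mV.
(V_in − V_low)/LSB = (-0.7534 − (−6.96)) / 0.00339844 = 1826.310.
So the output code is 1826.
In hexadecimal (0x-prefixed): 0x722.

code 0x722 (decimal 1826)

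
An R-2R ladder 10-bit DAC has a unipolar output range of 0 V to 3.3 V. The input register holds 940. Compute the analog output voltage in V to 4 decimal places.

LSB = 3.3 V / 2^10 = 3.223 mV.
V_out = 0 + 940 × 0.00322266 V = 3.0293 V.

3.0293 V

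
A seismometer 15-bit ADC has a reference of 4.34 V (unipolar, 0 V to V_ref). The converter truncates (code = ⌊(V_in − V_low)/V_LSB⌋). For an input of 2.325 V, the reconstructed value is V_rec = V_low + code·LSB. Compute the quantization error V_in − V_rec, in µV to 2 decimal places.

LSB = 4.34/2^15 = 132.45 µV.
Scaled input = 17554.2857 LSBs, so code = 17554.
Code 17554 maps back to 0 + 17554×0.000132446 V = 2.3249622 V.
Error = 2.325 − 2.3249622 = 3.78418e-05 V = 37.84 µV.

37.84 µV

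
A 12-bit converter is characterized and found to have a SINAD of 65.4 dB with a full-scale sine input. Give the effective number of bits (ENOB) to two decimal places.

10.57 bits

ENOB = (SINAD − 1.76) / 6.02 = (65.4 − 1.76)/6.02 = 10.571.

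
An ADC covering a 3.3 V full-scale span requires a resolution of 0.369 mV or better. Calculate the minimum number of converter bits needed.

14 bits

Number of steps required ≥ 3.3 V / 0.369 mV = 8943.09.
Need 2^N ≥ 8943.09; 2^13 = 8192, 2^14 = 16384.
Minimum N = 14.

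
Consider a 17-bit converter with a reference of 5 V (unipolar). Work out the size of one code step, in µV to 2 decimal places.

Full-scale span = 5 V.
LSB = 5 / 2^17 = 5 / 131072 = 3.8147e-05 V = 38.15 µV.

38.15 µV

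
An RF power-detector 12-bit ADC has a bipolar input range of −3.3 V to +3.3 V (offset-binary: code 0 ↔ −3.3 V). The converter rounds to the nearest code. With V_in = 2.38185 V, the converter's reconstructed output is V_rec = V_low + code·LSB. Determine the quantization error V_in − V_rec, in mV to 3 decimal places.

One LSB is 6.6 V / 4096 = 1.611 mV.
(V_in − V_low)/LSB = (2.38185 − (−3.3))/0.00161133 = 3526.1905 → code 3526 (round).
V_rec = (−3.3) + 3526·0.00161133 = 2.381543 V.
Error = 2.38185 − 2.381543 = 0.000307031 V = 0.307 mV.

0.307 mV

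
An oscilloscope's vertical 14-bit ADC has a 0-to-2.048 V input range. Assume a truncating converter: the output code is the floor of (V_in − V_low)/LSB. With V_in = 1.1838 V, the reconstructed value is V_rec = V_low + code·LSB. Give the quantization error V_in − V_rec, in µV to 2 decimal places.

LSB = 2.048/2^14 = 125.00 µV.
Scaled input = 9470.4000 LSBs, so code = 9470.
Reconstructed: 1.18375 V.
Error = 1.1838 − 1.18375 = 5e-05 V = 50.00 µV.

50.00 µV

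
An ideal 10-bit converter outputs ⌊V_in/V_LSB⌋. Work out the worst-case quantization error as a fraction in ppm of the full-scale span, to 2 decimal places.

976.56 ppm

Truncating → worst-case error = 1 LSB = V_FS/2^10, so 1e+06/1024 = 976.562 ppm of full scale.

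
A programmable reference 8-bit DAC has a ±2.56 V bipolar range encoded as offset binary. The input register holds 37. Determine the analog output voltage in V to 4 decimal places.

-1.8200 V

LSB = 5.12 V / 2^8 = 20.000 mV.
V_out = (−2.56) + 37 × 0.02 V = -1.82 V.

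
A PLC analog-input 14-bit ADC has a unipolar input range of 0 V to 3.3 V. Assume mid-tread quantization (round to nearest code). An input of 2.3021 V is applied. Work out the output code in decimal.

code 11430

LSB = 3.3 V / 16384 = 201.42 µV.
(2.3021 − 0) / 0.000201416 = 11429.578 LSBs.
So the output code is 11430.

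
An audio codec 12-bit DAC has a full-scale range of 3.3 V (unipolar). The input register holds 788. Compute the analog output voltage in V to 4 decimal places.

0.6349 V

LSB = 3.3 V / 2^12 = 0.806 mV.
V_out = 0 + 788 × 0.000805664 V = 0.634863 V.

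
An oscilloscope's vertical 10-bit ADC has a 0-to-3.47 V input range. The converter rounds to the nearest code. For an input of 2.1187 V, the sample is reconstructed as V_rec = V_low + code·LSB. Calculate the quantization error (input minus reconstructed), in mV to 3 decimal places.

0.780 mV

LSB = 3.47/2^10 = 3.389 mV.
(2.1187 − 0)/0.00338867 = 625.2302; round gives code 625.
Code 625 maps back to 0 + 625×0.00338867 V = 2.1179199 V.
V_in − V_rec = 0.000780078 V = 0.780 mV.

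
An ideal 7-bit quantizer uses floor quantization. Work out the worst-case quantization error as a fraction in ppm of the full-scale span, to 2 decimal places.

7812.50 ppm

Truncating → worst-case error = 1 LSB = V_FS/2^7, so 1e+06/128 = 7812.5 ppm of full scale.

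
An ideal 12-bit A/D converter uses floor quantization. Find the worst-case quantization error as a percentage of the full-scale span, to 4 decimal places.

0.0244 %

Truncating → worst-case error = 1 LSB = V_FS/2^12, so 100/4096 = 0.0244141 % of full scale.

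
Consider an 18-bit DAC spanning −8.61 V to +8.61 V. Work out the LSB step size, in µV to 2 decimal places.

Full-scale span = 17.22 V.
LSB = 17.22 / 2^18 = 17.22 / 262144 = 6.56891e-05 V = 65.69 µV.

65.69 µV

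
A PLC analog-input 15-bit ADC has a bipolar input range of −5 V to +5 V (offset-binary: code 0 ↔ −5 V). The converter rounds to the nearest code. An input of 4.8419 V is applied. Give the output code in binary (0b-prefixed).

code 0b111110111111010 (decimal 32250)

Full-scale span = 10 V; LSB = 10/2^15 = 305.18 µV.
(4.8419 − (−5)) / 0.000305176 = 32249.938 LSBs.
round(32249.938) = 32250.
In binary (0b-prefixed): 0b111110111111010.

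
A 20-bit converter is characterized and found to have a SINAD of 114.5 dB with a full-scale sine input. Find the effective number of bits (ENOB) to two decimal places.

ENOB = (SINAD − 1.76) / 6.02 = (114.5 − 1.76)/6.02 = 18.728.

18.73 bits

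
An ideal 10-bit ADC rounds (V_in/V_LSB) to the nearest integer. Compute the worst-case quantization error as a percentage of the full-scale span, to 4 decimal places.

Rounding → worst-case error = ½ LSB = V_FS/2^11, so 100/2048 = 0.0488281 % of full scale.

0.0488 %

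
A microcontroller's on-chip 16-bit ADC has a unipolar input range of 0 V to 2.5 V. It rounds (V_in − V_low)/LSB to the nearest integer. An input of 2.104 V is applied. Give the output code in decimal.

code 55155

With 65536 levels over 2.5 V, one step is 38.15 µV.
(2.104 − 0) / 3.8147e-05 = 55155.098 LSBs.
Round → code 55155.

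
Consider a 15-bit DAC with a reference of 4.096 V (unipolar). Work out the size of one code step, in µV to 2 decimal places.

Full-scale span = 4.096 V.
LSB = 4.096 / 2^15 = 4.096 / 32768 = 0.000125 V = 125.00 µV.

125.00 µV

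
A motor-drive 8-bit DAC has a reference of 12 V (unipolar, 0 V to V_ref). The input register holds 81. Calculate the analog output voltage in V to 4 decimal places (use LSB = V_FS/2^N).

LSB = 12 V / 2^8 = 46.875 mV.
V_out = 0 + 81 × 0.046875 V = 3.79688 V.

3.7969 V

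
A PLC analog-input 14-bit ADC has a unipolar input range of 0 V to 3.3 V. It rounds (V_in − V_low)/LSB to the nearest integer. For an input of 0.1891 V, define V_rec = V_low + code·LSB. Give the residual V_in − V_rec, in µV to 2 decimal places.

One LSB is 3.3 V / 16384 = 201.42 µV.
(0.1891 − 0)/0.000201416 = 938.8528; round gives code 939.
Code 939 maps back to 0 + 939×0.000201416 V = 0.18912964 V.
Error = 0.1891 − 0.18912964 = -2.96387e-05 V = -29.64 µV.

-29.64 µV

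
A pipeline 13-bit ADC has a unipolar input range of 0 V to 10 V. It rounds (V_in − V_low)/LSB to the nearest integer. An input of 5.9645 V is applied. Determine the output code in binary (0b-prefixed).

Full-scale span = 10 V; LSB = 10/2^13 = 1.221 mV.
(5.9645 − 0) / 0.0012207 = 4886.118 LSBs.
So the output code is 4886.
In binary (0b-prefixed): 0b1001100010110.

code 0b1001100010110 (decimal 4886)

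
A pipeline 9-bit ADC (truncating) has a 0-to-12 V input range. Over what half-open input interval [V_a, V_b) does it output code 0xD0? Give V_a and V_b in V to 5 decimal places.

LSB = 12/2^9 = 23.438 mV.
Code 0xD0 = 208 decimal.
V_a = V_low + 208·LSB = 4.875 V; V_b = V_low + 209·LSB = 4.89844 V.

[4.87500 V, 4.89844 V)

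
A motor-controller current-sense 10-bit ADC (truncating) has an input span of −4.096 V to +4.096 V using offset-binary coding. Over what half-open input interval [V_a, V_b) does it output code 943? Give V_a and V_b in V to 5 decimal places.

[3.44800 V, 3.45600 V)

LSB = 8.192/2^10 = 8.000 mV.
V_a = V_low + 943·LSB = 3.448 V; V_b = V_low + 944·LSB = 3.456 V.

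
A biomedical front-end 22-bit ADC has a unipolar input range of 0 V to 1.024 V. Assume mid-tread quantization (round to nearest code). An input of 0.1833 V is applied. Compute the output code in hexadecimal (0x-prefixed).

code 0xB74CD (decimal 750797)

With 4194304 levels over 1.024 V, one step is 0.24 µV.
(0.1833 − 0) / 2.44141e-07 = 750796.800 LSBs.
round(750796.800) = 750797.
In hexadecimal (0x-prefixed): 0xB74CD.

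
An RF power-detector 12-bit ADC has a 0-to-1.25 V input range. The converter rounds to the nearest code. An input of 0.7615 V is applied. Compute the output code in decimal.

LSB = 1.25 V / 4096 = 305.18 µV.
(0.7615 − 0) / 0.000305176 = 2495.283 LSBs.
So the output code is 2495.

code 2495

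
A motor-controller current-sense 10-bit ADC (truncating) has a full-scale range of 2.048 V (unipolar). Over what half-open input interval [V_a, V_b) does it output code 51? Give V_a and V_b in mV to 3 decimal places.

[102.000 mV, 104.000 mV)

LSB = 2.048/2^10 = 2.000 mV.
V_a = V_low + 51·LSB = 0.102 V; V_b = V_low + 52·LSB = 0.104 V.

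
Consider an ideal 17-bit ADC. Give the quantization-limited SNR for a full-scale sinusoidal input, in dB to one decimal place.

104.1 dB

SNR ≈ 6.02·N + 1.76 dB = 6.02·17 + 1.76 = 104.10 dB.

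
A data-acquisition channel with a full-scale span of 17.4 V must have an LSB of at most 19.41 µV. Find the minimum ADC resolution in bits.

Number of steps required ≥ 17.4 V / 19.41 µV = 896445.13.
Need 2^N ≥ 896445.13; 2^19 = 524288, 2^20 = 1048576.
Minimum N = 20.

20 bits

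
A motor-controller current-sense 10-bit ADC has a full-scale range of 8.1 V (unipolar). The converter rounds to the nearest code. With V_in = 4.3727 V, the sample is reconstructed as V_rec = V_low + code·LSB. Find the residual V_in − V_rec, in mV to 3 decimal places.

Step size: 8.1 V ÷ 2^10 = 7.910 mV.
Scaled input = 552.7957 LSBs, so code = 553.
Code 553 maps back to 0 + 553×0.00791016 V = 4.3743164 V.
Difference: -0.00161641 V → -1.616 mV.

-1.616 mV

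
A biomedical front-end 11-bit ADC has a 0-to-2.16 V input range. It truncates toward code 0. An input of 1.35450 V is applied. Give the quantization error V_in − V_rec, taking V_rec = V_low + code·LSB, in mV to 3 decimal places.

0.281 mV

One LSB is 2.16 V / 2048 = 1.055 mV.
(1.35450 − 0)/0.00105469 = 1284.2667; ⌊·⌋ gives code 1284.
Reconstructed: 1.3542188 V.
Error = 1.35450 − 1.3542188 = 0.00028125 V = 0.281 mV.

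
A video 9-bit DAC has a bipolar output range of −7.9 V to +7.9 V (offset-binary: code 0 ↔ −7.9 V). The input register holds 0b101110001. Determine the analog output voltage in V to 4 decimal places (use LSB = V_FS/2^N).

LSB = 15.8 V / 2^9 = 30.859 mV.
Code 0b101110001 = 369 decimal.
V_out = (−7.9) + 369 × 0.0308594 V = 3.48711 V.

3.4871 V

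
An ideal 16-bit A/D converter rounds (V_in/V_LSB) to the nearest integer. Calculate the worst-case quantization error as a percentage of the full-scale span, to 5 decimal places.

Rounding → worst-case error = ½ LSB = V_FS/2^17, so 100/131072 = 0.000762939 % of full scale.

0.00076 %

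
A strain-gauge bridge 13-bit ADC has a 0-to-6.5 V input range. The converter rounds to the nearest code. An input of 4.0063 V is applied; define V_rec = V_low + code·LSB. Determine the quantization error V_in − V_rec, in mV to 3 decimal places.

0.135 mV

LSB = 6.5/2^13 = 0.793 mV.
(V_in − V_low)/LSB = (4.0063 − 0)/0.000793457 = 5049.1707 → code 5049 (round).
V_rec = 0 + 5049·0.000793457 = 4.0061646 V.
Difference: 0.000135449 V → 0.135 mV.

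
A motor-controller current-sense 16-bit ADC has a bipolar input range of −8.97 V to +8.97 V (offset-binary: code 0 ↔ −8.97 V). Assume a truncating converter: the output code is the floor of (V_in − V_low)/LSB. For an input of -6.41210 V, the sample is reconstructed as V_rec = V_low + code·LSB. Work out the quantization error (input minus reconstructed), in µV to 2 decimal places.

One LSB is 17.94 V / 65536 = 273.74 µV.
(V_in − V_low)/LSB = (-6.41210 − (−8.97))/0.000273743 = 9344.1769 → code 9344 (floor).
Reconstructed: -6.4121484 V.
Difference: 4.84375e-05 V → 48.44 µV.

48.44 µV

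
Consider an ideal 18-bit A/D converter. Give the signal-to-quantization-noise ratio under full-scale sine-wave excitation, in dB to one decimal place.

110.1 dB

SNR ≈ 6.02·N + 1.76 dB = 6.02·18 + 1.76 = 110.12 dB.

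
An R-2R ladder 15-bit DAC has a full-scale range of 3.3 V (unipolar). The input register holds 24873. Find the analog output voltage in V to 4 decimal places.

LSB = 3.3 V / 2^15 = 100.71 µV.
V_out = 0 + 24873 × 0.000100708 V = 2.50491 V.

2.5049 V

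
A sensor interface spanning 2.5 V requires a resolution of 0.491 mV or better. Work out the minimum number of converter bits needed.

13 bits

Number of steps required ≥ 2.5 V / 0.491 mV = 5091.65.
Need 2^N ≥ 5091.65; 2^12 = 4096, 2^13 = 8192.
Minimum N = 13.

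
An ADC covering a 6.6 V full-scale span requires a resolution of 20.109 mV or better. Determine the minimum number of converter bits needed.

9 bits

Number of steps required ≥ 6.6 V / 20.109 mV = 328.21.
Need 2^N ≥ 328.21; 2^8 = 256, 2^9 = 512.
Minimum N = 9.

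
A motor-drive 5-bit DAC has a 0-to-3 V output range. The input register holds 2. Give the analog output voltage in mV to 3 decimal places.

187.500 mV

LSB = 3 V / 2^5 = 93.750 mV.
V_out = 0 + 2 × 0.09375 V = 0.1875 V.
= 187.500 mV.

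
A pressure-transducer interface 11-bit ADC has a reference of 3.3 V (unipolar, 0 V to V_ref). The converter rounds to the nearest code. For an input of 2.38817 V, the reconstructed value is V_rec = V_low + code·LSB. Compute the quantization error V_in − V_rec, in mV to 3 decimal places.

LSB = 3.3/2^11 = 1.611 mV.
Scaled input = 1482.1128 LSBs, so code = 1482.
Code 1482 maps back to 0 + 1482×0.00161133 V = 2.3879883 V.
V_in − V_rec = 0.000181719 V = 0.182 mV.

0.182 mV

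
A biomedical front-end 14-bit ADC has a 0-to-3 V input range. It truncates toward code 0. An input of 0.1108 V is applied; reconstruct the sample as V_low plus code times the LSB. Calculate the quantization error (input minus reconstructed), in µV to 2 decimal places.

LSB = 3/2^14 = 183.11 µV.
(V_in − V_low)/LSB = (0.1108 − 0)/0.000183105 = 605.1157 → code 605 (floor).
Code 605 maps back to 0 + 605×0.000183105 V = 0.11077881 V.
Difference: 2.11914e-05 V → 21.19 µV.

21.19 µV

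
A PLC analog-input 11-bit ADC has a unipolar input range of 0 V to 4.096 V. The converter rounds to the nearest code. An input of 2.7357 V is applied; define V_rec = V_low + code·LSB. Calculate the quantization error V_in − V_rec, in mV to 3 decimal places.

LSB = 4.096/2^11 = 2.000 mV.
(2.7357 − 0)/0.002 = 1367.8500; round gives code 1368.
V_rec = 0 + 1368·0.002 = 2.736 V.
Error = 2.7357 − 2.736 = -0.0003 V = -0.300 mV.

-0.300 mV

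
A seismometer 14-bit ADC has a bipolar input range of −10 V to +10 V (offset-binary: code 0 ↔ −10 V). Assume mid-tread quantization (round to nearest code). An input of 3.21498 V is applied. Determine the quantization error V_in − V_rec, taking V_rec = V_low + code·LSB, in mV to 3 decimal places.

LSB = 20/2^14 = 1.221 mV.
(V_in − V_low)/LSB = (3.21498 − (−10))/0.0012207 = 10825.7116 → code 10826 (round).
Code 10826 maps back to (−10) + 10826×0.0012207 V = 3.215332 V.
Error = 3.21498 − 3.215332 = -0.000352031 V = -0.352 mV.

-0.352 mV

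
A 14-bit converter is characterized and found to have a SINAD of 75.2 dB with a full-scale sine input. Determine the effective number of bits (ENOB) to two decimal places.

ENOB = (SINAD − 1.76) / 6.02 = (75.2 − 1.76)/6.02 = 12.199.

12.20 bits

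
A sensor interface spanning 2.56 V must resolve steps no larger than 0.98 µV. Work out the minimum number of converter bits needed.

22 bits

Number of steps required ≥ 2.56 V / 0.98 µV = 2612244.90.
Need 2^N ≥ 2612244.90; 2^21 = 2097152, 2^22 = 4194304.
Minimum N = 22.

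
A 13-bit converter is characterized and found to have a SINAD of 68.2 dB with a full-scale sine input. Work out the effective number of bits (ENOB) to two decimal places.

11.04 bits

ENOB = (SINAD − 1.76) / 6.02 = (68.2 − 1.76)/6.02 = 11.037.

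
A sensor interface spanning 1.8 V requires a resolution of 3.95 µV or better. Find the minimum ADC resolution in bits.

19 bits

Number of steps required ≥ 1.8 V / 3.95 µV = 455696.20.
Need 2^N ≥ 455696.20; 2^18 = 262144, 2^19 = 524288.
Minimum N = 19.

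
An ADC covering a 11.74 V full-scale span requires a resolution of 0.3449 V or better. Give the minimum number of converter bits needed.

6 bits

Number of steps required ≥ 11.74 V / 0.3449 V = 34.04.
Need 2^N ≥ 34.04; 2^5 = 32, 2^6 = 64.
Minimum N = 6.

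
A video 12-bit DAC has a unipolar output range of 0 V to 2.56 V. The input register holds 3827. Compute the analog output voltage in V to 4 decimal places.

LSB = 2.56 V / 2^12 = 0.625 mV.
V_out = 0 + 3827 × 0.000625 V = 2.39188 V.

2.3919 V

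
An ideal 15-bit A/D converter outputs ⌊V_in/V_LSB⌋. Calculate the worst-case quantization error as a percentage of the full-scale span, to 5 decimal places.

0.00305 %

Truncating → worst-case error = 1 LSB = V_FS/2^15, so 100/32768 = 0.00305176 % of full scale.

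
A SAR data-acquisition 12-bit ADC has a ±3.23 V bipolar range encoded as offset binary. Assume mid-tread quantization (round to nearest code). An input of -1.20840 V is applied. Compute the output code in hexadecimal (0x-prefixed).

code 0x502 (decimal 1282)

Full-scale span = 6.46 V; LSB = 6.46/2^12 = 1.577 mV.
(V_in − V_low)/LSB = (-1.20840 − (−3.23)) / 0.00157715 = 1281.807.
Round → code 1282.
In hexadecimal (0x-prefixed): 0x502.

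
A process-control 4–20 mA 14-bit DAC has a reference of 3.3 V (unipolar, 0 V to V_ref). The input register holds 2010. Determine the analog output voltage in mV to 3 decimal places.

LSB = 3.3 V / 2^14 = 201.42 µV.
V_out = 0 + 2010 × 0.000201416 V = 0.404846 V.
= 404.846 mV.

404.846 mV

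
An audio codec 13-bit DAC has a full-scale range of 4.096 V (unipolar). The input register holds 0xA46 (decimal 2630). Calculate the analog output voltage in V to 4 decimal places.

LSB = 4.096 V / 2^13 = 0.500 mV.
Code 0xA46 = 2630 decimal.
V_out = 0 + 2630 × 0.0005 V = 1.315 V.

1.3150 V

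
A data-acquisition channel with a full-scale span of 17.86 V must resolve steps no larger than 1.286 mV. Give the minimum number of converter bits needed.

Number of steps required ≥ 17.86 V / 1.286 mV = 13888.02.
Need 2^N ≥ 13888.02; 2^13 = 8192, 2^14 = 16384.
Minimum N = 14.

14 bits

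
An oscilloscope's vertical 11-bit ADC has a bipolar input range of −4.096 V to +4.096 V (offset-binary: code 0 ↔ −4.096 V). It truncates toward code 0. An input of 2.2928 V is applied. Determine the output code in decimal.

Full-scale span = 8.192 V; LSB = 8.192/2^11 = 4.000 mV.
(2.2928 − (−4.096)) / 0.004 = 1597.200 LSBs.
⌊·⌋(1597.200) = 1597.

code 1597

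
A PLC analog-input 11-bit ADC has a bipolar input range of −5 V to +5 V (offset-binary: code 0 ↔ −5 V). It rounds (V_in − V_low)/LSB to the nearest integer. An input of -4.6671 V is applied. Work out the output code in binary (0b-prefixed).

With 2048 levels over 10 V, one step is 4.883 mV.
Input sits at 68.178 steps above V_low.
Round → code 68.
In binary (0b-prefixed): 0b1000100.

code 0b1000100 (decimal 68)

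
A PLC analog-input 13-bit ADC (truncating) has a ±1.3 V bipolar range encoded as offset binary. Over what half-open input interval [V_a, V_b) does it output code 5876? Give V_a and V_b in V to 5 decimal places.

LSB = 2.6/2^13 = 317.38 µV.
V_a = V_low + 5876·LSB = 0.564941 V; V_b = V_low + 5877·LSB = 0.565259 V.

[0.56494 V, 0.56526 V)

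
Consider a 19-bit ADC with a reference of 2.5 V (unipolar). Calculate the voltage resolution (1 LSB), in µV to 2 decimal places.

4.77 µV

Full-scale span = 2.5 V.
LSB = 2.5 / 2^19 = 2.5 / 524288 = 4.76837e-06 V = 4.77 µV.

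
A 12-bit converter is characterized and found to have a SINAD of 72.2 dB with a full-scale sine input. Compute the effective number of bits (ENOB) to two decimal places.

11.70 bits

ENOB = (SINAD − 1.76) / 6.02 = (72.2 − 1.76)/6.02 = 11.701.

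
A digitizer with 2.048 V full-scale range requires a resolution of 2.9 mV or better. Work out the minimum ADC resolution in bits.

10 bits

Number of steps required ≥ 2.048 V / 2.9 mV = 706.21.
Need 2^N ≥ 706.21; 2^9 = 512, 2^10 = 1024.
Minimum N = 10.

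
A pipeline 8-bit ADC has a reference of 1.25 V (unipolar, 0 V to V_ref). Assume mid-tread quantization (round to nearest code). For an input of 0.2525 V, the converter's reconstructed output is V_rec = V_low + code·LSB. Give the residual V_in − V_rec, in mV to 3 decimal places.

One LSB is 1.25 V / 256 = 4.883 mV.
Scaled input = 51.7120 LSBs, so code = 52.
V_rec = 0 + 52·0.00488281 = 0.25390625 V.
Difference: -0.00140625 V → -1.406 mV.

-1.406 mV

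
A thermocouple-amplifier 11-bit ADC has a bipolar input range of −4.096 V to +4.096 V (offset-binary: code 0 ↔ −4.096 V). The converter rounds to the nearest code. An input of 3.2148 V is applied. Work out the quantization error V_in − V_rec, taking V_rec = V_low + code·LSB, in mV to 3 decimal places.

LSB = 8.192/2^11 = 4.000 mV.
(3.2148 − (−4.096))/0.004 = 1827.7000; round gives code 1828.
V_rec = (−4.096) + 1828·0.004 = 3.216 V.
V_in − V_rec = -0.0012 V = -1.200 mV.

-1.200 mV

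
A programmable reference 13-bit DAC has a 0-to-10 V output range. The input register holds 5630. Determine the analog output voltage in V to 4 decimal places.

LSB = 10 V / 2^13 = 1.221 mV.
V_out = 0 + 5630 × 0.0012207 V = 6.87256 V.

6.8726 V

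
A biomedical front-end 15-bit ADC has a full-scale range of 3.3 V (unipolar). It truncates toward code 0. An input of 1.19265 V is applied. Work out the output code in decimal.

With 32768 levels over 3.3 V, one step is 100.71 µV.
(V_in − V_low)/LSB = (1.19265 − 0) / 0.000100708 = 11842.653.
Floor → code 11842.

code 11842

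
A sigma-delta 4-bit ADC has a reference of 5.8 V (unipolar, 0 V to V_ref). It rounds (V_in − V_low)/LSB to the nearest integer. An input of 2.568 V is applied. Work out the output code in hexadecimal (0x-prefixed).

With 16 levels over 5.8 V, one step is 362.500 mV.
(2.568 − 0) / 0.3625 = 7.084 LSBs.
Round → code 7.
In hexadecimal (0x-prefixed): 0x7.

code 0x7 (decimal 7)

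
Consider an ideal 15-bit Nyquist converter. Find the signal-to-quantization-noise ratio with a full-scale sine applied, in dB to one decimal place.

SNR ≈ 6.02·N + 1.76 dB = 6.02·15 + 1.76 = 92.06 dB.

92.1 dB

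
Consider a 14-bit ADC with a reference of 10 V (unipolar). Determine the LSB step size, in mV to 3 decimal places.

0.610 mV

Full-scale span = 10 V.
LSB = 10 / 2^14 = 10 / 16384 = 0.000610352 V = 0.610 mV.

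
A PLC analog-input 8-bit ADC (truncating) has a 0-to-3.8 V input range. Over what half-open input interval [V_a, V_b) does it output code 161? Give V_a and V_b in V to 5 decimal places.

[2.38984 V, 2.40469 V)

LSB = 3.8/2^8 = 14.844 mV.
V_a = V_low + 161·LSB = 2.38984 V; V_b = V_low + 162·LSB = 2.40469 V.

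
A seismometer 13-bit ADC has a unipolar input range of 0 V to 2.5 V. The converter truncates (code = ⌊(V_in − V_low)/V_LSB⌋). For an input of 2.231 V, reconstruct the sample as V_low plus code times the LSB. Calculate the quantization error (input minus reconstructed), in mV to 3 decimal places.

0.165 mV

One LSB is 2.5 V / 8192 = 305.18 µV.
(V_in − V_low)/LSB = (2.231 − 0)/0.000305176 = 7310.5408 → code 7310 (floor).
V_rec = 0 + 7310·0.000305176 = 2.230835 V.
V_in − V_rec = 0.000165039 V = 0.165 mV.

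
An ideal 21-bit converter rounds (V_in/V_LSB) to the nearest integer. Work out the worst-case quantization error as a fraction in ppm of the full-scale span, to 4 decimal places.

0.2384 ppm

Rounding → worst-case error = ½ LSB = V_FS/2^22, so 1e+06/4194304 = 0.238419 ppm of full scale.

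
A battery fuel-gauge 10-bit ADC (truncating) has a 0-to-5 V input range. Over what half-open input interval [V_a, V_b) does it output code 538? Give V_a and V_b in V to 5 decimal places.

[2.62695 V, 2.63184 V)

LSB = 5/2^10 = 4.883 mV.
V_a = V_low + 538·LSB = 2.62695 V; V_b = V_low + 539·LSB = 2.63184 V.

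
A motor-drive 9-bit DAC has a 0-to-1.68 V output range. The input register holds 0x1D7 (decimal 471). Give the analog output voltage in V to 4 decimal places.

1.5455 V

LSB = 1.68 V / 2^9 = 3.281 mV.
Code 0x1D7 = 471 decimal.
V_out = 0 + 471 × 0.00328125 V = 1.54547 V.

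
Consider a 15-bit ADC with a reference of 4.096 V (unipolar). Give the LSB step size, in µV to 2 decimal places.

Full-scale span = 4.096 V.
LSB = 4.096 / 2^15 = 4.096 / 32768 = 0.000125 V = 125.00 µV.

125.00 µV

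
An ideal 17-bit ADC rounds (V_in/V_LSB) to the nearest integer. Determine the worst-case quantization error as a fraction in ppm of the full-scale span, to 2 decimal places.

Rounding → worst-case error = ½ LSB = V_FS/2^18, so 1e+06/262144 = 3.8147 ppm of full scale.

3.81 ppm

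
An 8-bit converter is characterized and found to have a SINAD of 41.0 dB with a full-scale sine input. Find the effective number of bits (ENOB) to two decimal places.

ENOB = (SINAD − 1.76) / 6.02 = (41.0 − 1.76)/6.02 = 6.518.

6.52 bits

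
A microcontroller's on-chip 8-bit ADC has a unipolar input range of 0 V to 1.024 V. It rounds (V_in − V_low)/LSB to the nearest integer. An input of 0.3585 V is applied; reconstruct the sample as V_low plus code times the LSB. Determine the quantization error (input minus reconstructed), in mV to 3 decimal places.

LSB = 1.024/2^8 = 4.000 mV.
Scaled input = 89.6250 LSBs, so code = 90.
Reconstructed: 0.36 V.
Difference: -0.0015 V → -1.500 mV.

-1.500 mV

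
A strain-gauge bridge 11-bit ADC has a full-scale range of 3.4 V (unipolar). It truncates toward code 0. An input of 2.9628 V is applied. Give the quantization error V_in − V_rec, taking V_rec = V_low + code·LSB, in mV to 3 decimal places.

Step size: 3.4 V ÷ 2^11 = 1.660 mV.
(2.9628 − 0)/0.00166016 = 1784.6513; ⌊·⌋ gives code 1784.
V_rec = 0 + 1784·0.00166016 = 2.9617188 V.
Difference: 0.00108125 V → 1.081 mV.

1.081 mV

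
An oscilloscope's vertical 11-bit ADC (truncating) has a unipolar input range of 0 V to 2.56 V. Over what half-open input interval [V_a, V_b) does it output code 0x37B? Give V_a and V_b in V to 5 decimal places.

LSB = 2.56/2^11 = 1.250 mV.
Code 0x37B = 891 decimal.
V_a = V_low + 891·LSB = 1.11375 V; V_b = V_low + 892·LSB = 1.115 V.

[1.11375 V, 1.11500 V)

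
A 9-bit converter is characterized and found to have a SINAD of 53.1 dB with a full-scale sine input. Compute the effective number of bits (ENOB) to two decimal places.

ENOB = (SINAD − 1.76) / 6.02 = (53.1 − 1.76)/6.02 = 8.528.

8.53 bits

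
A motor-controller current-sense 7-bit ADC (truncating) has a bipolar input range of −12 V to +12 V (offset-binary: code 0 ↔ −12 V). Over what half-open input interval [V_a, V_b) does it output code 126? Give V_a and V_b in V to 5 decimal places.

LSB = 24/2^7 = 187.500 mV.
V_a = V_low + 126·LSB = 11.625 V; V_b = V_low + 127·LSB = 11.8125 V.

[11.62500 V, 11.81250 V)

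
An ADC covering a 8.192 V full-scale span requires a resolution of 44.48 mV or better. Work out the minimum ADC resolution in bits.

Number of steps required ≥ 8.192 V / 44.48 mV = 184.17.
Need 2^N ≥ 184.17; 2^7 = 128, 2^8 = 256.
Minimum N = 8.

8 bits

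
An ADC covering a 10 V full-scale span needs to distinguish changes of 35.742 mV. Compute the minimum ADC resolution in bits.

Number of steps required ≥ 10 V / 35.742 mV = 279.78.
Need 2^N ≥ 279.78; 2^8 = 256, 2^9 = 512.
Minimum N = 9.

9 bits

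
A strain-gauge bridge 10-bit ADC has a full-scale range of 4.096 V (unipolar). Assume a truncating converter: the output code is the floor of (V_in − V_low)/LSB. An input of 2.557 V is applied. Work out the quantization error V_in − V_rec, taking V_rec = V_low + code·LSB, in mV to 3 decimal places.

1.000 mV

Step size: 4.096 V ÷ 2^10 = 4.000 mV.
Scaled input = 639.2500 LSBs, so code = 639.
Reconstructed: 2.556 V.
Difference: 0.001 V → 1.000 mV.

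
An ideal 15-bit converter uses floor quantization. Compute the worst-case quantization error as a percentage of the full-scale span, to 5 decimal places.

0.00305 %

Truncating → worst-case error = 1 LSB = V_FS/2^15, so 100/32768 = 0.00305176 % of full scale.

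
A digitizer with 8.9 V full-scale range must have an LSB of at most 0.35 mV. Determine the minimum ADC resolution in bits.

15 bits

Number of steps required ≥ 8.9 V / 0.35 mV = 25428.57.
Need 2^N ≥ 25428.57; 2^14 = 16384, 2^15 = 32768.
Minimum N = 15.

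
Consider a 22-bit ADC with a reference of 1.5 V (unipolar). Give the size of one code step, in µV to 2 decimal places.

Full-scale span = 1.5 V.
LSB = 1.5 / 2^22 = 1.5 / 4194304 = 3.57628e-07 V = 0.36 µV.

0.36 µV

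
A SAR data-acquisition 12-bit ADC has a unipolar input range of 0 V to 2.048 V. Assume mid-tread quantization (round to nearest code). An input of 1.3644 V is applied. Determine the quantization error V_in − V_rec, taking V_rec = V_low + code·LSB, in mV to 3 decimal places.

One LSB is 2.048 V / 4096 = 0.500 mV.
(1.3644 − 0)/0.0005 = 2728.8000; round gives code 2729.
V_rec = 0 + 2729·0.0005 = 1.3645 V.
Error = 1.3644 − 1.3645 = -0.0001 V = -0.100 mV.

-0.100 mV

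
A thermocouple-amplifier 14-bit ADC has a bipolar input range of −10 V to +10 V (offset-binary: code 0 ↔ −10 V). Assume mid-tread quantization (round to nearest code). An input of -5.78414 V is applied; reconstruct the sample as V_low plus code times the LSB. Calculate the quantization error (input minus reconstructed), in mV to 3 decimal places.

One LSB is 20 V / 16384 = 1.221 mV.
Scaled input = 3453.6325 LSBs, so code = 3454.
Reconstructed: -5.7836914 V.
Difference: -0.000448594 V → -0.449 mV.

-0.449 mV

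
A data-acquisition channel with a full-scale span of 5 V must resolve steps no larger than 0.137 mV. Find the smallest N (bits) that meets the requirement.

16 bits

Number of steps required ≥ 5 V / 0.137 mV = 36496.35.
Need 2^N ≥ 36496.35; 2^15 = 32768, 2^16 = 65536.
Minimum N = 16.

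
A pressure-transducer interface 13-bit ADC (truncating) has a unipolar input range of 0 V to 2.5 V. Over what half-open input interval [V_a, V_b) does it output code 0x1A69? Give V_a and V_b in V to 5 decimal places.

[2.06329 V, 2.06360 V)

LSB = 2.5/2^13 = 305.18 µV.
Code 0x1A69 = 6761 decimal.
V_a = V_low + 6761·LSB = 2.06329 V; V_b = V_low + 6762·LSB = 2.0636 V.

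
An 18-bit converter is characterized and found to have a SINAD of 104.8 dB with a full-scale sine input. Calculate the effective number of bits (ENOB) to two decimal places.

ENOB = (SINAD − 1.76) / 6.02 = (104.8 − 1.76)/6.02 = 17.116.

17.12 bits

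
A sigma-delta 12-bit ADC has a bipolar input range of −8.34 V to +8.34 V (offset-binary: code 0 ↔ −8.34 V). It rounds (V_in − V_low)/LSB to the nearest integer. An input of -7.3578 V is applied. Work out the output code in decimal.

LSB = 16.68 V / 4096 = 4.072 mV.
(V_in − V_low)/LSB = (-7.3578 − (−8.34)) / 0.00407227 = 241.193.
round(241.193) = 241.

code 241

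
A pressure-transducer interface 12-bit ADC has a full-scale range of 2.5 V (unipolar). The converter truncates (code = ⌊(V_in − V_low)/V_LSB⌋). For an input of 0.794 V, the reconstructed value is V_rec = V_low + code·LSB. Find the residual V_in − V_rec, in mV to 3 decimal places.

0.543 mV

LSB = 2.5/2^12 = 0.610 mV.
(V_in − V_low)/LSB = (0.794 − 0)/0.000610352 = 1300.8896 → code 1300 (floor).
Reconstructed: 0.79345703 V.
Difference: 0.000542969 V → 0.543 mV.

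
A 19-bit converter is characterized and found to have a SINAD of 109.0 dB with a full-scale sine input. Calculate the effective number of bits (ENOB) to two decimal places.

ENOB = (SINAD − 1.76) / 6.02 = (109.0 − 1.76)/6.02 = 17.814.

17.81 bits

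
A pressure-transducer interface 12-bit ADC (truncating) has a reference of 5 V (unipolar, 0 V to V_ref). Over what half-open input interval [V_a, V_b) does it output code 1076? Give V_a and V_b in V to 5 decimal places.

[1.31348 V, 1.31470 V)

LSB = 5/2^12 = 1.221 mV.
V_a = V_low + 1076·LSB = 1.31348 V; V_b = V_low + 1077·LSB = 1.3147 V.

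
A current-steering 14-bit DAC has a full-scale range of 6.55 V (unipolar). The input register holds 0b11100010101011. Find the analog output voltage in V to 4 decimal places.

5.7996 V

LSB = 6.55 V / 2^14 = 399.78 µV.
Code 0b11100010101011 = 14507 decimal.
V_out = 0 + 14507 × 0.00039978 V = 5.79961 V.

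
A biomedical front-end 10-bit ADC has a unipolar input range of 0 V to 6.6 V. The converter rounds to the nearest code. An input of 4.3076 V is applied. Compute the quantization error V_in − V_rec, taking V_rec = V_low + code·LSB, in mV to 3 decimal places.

Step size: 6.6 V ÷ 2^10 = 6.445 mV.
Scaled input = 668.3307 LSBs, so code = 668.
Code 668 maps back to 0 + 668×0.00644531 V = 4.3054688 V.
Error = 4.3076 − 4.3054688 = 0.00213125 V = 2.131 mV.

2.131 mV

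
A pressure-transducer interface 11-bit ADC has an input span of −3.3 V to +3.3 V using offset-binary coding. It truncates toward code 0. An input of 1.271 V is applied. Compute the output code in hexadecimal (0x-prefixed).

code 0x58A (decimal 1418)

LSB = 6.6 V / 2048 = 3.223 mV.
(V_in − V_low)/LSB = (1.271 − (−3.3)) / 0.00322266 = 1418.395.
So the output code is 1418.
In hexadecimal (0x-prefixed): 0x58A.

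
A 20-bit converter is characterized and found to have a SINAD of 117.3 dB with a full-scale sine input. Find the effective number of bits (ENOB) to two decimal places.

19.19 bits

ENOB = (SINAD − 1.76) / 6.02 = (117.3 − 1.76)/6.02 = 19.193.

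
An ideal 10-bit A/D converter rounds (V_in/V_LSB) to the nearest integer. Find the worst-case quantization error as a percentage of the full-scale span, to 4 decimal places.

Rounding → worst-case error = ½ LSB = V_FS/2^11, so 100/2048 = 0.0488281 % of full scale.

0.0488 %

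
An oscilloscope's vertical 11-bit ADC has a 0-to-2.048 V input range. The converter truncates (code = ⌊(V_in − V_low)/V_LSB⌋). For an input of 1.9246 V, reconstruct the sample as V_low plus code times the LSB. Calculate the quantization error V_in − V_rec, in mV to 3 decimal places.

Step size: 2.048 V ÷ 2^11 = 1.000 mV.
Scaled input = 1924.6000 LSBs, so code = 1924.
Code 1924 maps back to 0 + 1924×0.001 V = 1.924 V.
Difference: 0.0006 V → 0.600 mV.

0.600 mV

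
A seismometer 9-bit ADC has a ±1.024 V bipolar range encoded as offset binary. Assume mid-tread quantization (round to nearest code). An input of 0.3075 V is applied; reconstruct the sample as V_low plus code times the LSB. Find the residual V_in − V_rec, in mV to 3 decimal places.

-0.500 mV

LSB = 2.048/2^9 = 4.000 mV.
(V_in − V_low)/LSB = (0.3075 − (−1.024))/0.004 = 332.8750 → code 333 (round).
Code 333 maps back to (−1.024) + 333×0.004 V = 0.308 V.
Error = 0.3075 − 0.308 = -0.0005 V = -0.500 mV.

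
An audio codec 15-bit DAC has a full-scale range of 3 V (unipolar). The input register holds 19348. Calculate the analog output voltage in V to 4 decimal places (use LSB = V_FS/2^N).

LSB = 3 V / 2^15 = 91.55 µV.
V_out = 0 + 19348 × 9.15527e-05 V = 1.77136 V.

1.7714 V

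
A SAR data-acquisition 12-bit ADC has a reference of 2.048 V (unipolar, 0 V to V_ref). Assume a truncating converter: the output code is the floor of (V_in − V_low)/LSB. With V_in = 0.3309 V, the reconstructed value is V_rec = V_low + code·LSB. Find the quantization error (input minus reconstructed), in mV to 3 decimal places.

One LSB is 2.048 V / 4096 = 0.500 mV.
Scaled input = 661.8000 LSBs, so code = 661.
Reconstructed: 0.3305 V.
V_in − V_rec = 0.0004 V = 0.400 mV.

0.400 mV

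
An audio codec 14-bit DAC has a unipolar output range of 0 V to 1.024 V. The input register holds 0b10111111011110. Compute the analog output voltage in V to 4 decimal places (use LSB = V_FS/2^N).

0.7659 V

LSB = 1.024 V / 2^14 = 62.50 µV.
Code 0b10111111011110 = 12254 decimal.
V_out = 0 + 12254 × 6.25e-05 V = 0.765875 V.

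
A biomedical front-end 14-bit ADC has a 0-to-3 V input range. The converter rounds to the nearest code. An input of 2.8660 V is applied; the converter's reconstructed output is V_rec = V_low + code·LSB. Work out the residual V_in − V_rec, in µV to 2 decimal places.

33.20 µV

LSB = 3/2^14 = 183.11 µV.
Scaled input = 15652.1813 LSBs, so code = 15652.
V_rec = 0 + 15652·0.000183105 = 2.8659668 V.
V_in − V_rec = 3.32031e-05 V = 33.20 µV.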